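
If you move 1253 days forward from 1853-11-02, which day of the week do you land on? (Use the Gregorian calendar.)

Wednesday

First find the weekday of Nov 2, 1853. Doomsday rule: the anchor day for the 1800s is Friday. For year 53: 53÷12 = 4 r 5, and 5÷4 = 1, so 4+5+1 = 10.
Friday + 10 ≡ Monday — that's 1853's doomsday.
In November the doomsday date is Nov 7.
Nov 2 is 5 days before Nov 7; 5 mod 7 = 5, so Monday − 5 = Wednesday.
1253 mod 7 = 0, so 1253 days after a Wednesday is Wednesday + 0 = Wednesday.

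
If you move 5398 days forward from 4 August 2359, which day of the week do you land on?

Wednesday

First find the weekday of Aug 4, 2359. Doomsday rule: the anchor day for the 2300s is Wednesday. For year 59: 59÷12 = 4 r 11, and 11÷4 = 2, so 4+11+2 = 17.
Wednesday + 17 ≡ Saturday — that's 2359's doomsday.
In August the doomsday date is Aug 8.
Aug 4 is 4 days before Aug 8; 4 mod 7 = 4, so Saturday − 4 = Tuesday.
5398 mod 7 = 1, so 5398 days after a Tuesday is Tuesday + 1 = Wednesday.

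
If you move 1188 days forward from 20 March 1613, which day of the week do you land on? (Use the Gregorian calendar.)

First find the weekday of Mar 20, 1613. Doomsday rule: the anchor day for the 1600s is Tuesday. For year 13: 13÷12 = 1 r 1, and 1÷4 = 0, so 1+1+0 = 2.
Tuesday + 2 ≡ Thursday — that's 1613's doomsday.
In March the doomsday date is Mar 14.
Mar 20 is 6 days after Mar 14; 6 mod 7 = 6, so Thursday + 6 = Wednesday.
1188 mod 7 = 5, so 1188 days after a Wednesday is Wednesday + 5 = Monday.

Monday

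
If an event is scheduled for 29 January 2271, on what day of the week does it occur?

Doomsday rule: the anchor day for the 2200s is Friday. For year 71: 71÷12 = 5 r 11, and 11÷4 = 2, so 5+11+2 = 18.
Friday + 18 ≡ Tuesday — that's 2271's doomsday.
In January the doomsday date is Jan 3 (2271 is not a leap year).
Jan 29 is 26 days after Jan 3; 26 mod 7 = 5, so Tuesday + 5 = Sunday.

Sunday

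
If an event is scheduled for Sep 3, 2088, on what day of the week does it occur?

Friday

Doomsday rule: the anchor day for the 2000s is Tuesday. For year 88: 88÷12 = 7 r 4, and 4÷4 = 1, so 7+4+1 = 12.
Tuesday + 12 ≡ Sunday — that's 2088's doomsday.
In September the doomsday date is Sep 5.
Sep 3 is 2 days before Sep 5; 2 mod 7 = 2, so Sunday − 2 = Friday.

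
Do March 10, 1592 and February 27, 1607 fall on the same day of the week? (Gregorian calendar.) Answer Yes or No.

Yes

From Mar 10, 1592 to Feb 27, 1607 is 5467 days.
5467 mod 7 = 0, so they are the same weekday.
(Mar 10, 1592 is a Tuesday; Feb 27, 1607 is a Tuesday.)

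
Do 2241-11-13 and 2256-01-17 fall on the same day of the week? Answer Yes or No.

From Nov 13, 2241 to Jan 17, 2256 is 5178 days.
5178 mod 7 = 5, so they are different weekdays.
(Nov 13, 2241 is a Saturday; Jan 17, 2256 is a Thursday.)

No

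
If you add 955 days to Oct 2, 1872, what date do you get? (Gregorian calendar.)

+365 (one year) → Oct 2, 1873 (590 left).
+365 (one year) → Oct 2, 1874 (225 left).
Oct has 31 days: +30 → Nov 1, 1874 (195 left).
Nov has 30 days: +30 → Dec 1, 1874 (165 left).
Dec has 31 days: +31 → Jan 1, 1875 (134 left).
Jan has 31 days: +31 → Feb 1, 1875 (103 left).
Feb has 28 days: +28 → Mar 1, 1875 (75 left).
Mar has 31 days: +31 → Apr 1, 1875 (44 left).
Apr has 30 days: +30 → May 1, 1875 (14 left).
+14 → May 15, 1875.

May 15, 1875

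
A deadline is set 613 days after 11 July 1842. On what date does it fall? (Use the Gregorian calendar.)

March 15, 1844

+365 (one year) → Jul 11, 1843 (248 left).
Jul has 31 days: +21 → Aug 1, 1843 (227 left).
Aug has 31 days: +31 → Sep 1, 1843 (196 left).
Sep has 30 days: +30 → Oct 1, 1843 (166 left).
Oct has 31 days: +31 → Nov 1, 1843 (135 left).
Nov has 30 days: +30 → Dec 1, 1843 (105 left).
Dec has 31 days: +31 → Jan 1, 1844 (74 left).
Jan has 31 days: +31 → Feb 1, 1844 (43 left).
Feb has 29 days: +29 → Mar 1, 1844 (14 left).
+14 → Mar 15, 1844.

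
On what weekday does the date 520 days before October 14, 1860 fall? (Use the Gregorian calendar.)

Friday

First find the weekday of Oct 14, 1860. Doomsday rule: the anchor day for the 1800s is Friday. For year 60: 60÷12 = 5 r 0, and 0÷4 = 0, so 5+0+0 = 5.
Friday + 5 ≡ Wednesday — that's 1860's doomsday.
In October the doomsday date is Oct 10.
Oct 14 is 4 days after Oct 10; 4 mod 7 = 4, so Wednesday + 4 = Sunday.
520 mod 7 = 2, so 520 days before a Sunday is Sunday − 2 = Friday.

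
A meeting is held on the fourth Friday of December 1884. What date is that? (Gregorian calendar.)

December 26, 1884

December 1, 1884 is a Monday.
The first Friday is therefore December 5 (4 days later).
The fourth Friday is 5 + 3×7 = December 26.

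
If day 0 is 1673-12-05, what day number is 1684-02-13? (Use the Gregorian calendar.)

3722

Dec 5, 1673 → Dec 5, 1674: 365 days.
Dec 5, 1674 → Dec 5, 1675: 365 days.
Dec 5, 1675 → Dec 5, 1676: 366 days (Feb 29, 1676 is in that span).
Dec 5, 1676 → Dec 5, 1677: 365 days.
Dec 5, 1677 → Dec 5, 1678: 365 days.
Dec 5, 1678 → Dec 5, 1679: 365 days.
Dec 5, 1679 → Dec 5, 1680: 366 days (Feb 29, 1680 is in that span).
Dec 5, 1680 → Dec 5, 1681: 365 days.
Dec 5, 1681 → Dec 5, 1682: 365 days.
Dec 5, 1682 → Dec 5, 1683: 365 days.
Dec 5, 1683 → Jan 5, 1684: 31 days (December has 31).
Jan 5, 1684 → Feb 5, 1684: 31 days (January has 31).
Feb 5, 1684 → Feb 13, 1684: 8 days.
Total: 3722 days.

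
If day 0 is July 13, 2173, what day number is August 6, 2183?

3676

Jul 13, 2173 → Jul 13, 2174: 365 days.
Jul 13, 2174 → Jul 13, 2175: 365 days.
Jul 13, 2175 → Jul 13, 2176: 366 days (Feb 29, 2176 is in that span).
Jul 13, 2176 → Jul 13, 2177: 365 days.
Jul 13, 2177 → Jul 13, 2178: 365 days.
Jul 13, 2178 → Jul 13, 2179: 365 days.
Jul 13, 2179 → Jul 13, 2180: 366 days (Feb 29, 2180 is in that span).
Jul 13, 2180 → Jul 13, 2181: 365 days.
Jul 13, 2181 → Jul 13, 2182: 365 days.
Jul 13, 2182 → Aug 13, 2182: 31 days (July has 31).
Aug 13, 2182 → Sep 13, 2182: 31 days (August has 31).
Sep 13, 2182 → Oct 13, 2182: 30 days (September has 30).
Oct 13, 2182 → Nov 13, 2182: 31 days (October has 31).
Nov 13, 2182 → Dec 13, 2182: 30 days (November has 30).
Dec 13, 2182 → Jan 13, 2183: 31 days (December has 31).
Jan 13, 2183 → Feb 13, 2183: 31 days (January has 31).
Feb 13, 2183 → Mar 13, 2183: 28 days (February has 28).
Mar 13, 2183 → Apr 13, 2183: 31 days (March has 31).
Apr 13, 2183 → May 13, 2183: 30 days (April has 30).
May 13, 2183 → Jun 13, 2183: 31 days (May has 31).
Jun 13, 2183 → Jul 13, 2183: 30 days (June has 30).
Jul 13, 2183 → Aug 6, 2183: 24 days.
Total: 3676 days.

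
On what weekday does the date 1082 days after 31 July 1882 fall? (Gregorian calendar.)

First find the weekday of Jul 31, 1882. Doomsday rule: the anchor day for the 1800s is Friday. For year 82: 82÷12 = 6 r 10, and 10÷4 = 2, so 6+10+2 = 18.
Friday + 18 ≡ Tuesday — that's 1882's doomsday.
In July the doomsday date is Jul 11.
Jul 31 is 20 days after Jul 11; 20 mod 7 = 6, so Tuesday + 6 = Monday.
1082 mod 7 = 4, so 1082 days after a Monday is Monday + 4 = Friday.

Friday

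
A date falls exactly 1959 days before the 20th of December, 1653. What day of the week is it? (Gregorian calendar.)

Sunday

First find the weekday of Dec 20, 1653. Doomsday rule: the anchor day for the 1600s is Tuesday. For year 53: 53÷12 = 4 r 5, and 5÷4 = 1, so 4+5+1 = 10.
Tuesday + 10 ≡ Friday — that's 1653's doomsday.
In December the doomsday date is Dec 12.
Dec 20 is 8 days after Dec 12; 8 mod 7 = 1, so Friday + 1 = Saturday.
1959 mod 7 = 6, so 1959 days before a Saturday is Saturday − 6 = Sunday.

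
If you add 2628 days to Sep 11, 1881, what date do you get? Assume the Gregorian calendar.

+365 (one year) → Sep 11, 1882 (2263 left).
+365 (one year) → Sep 11, 1883 (1898 left).
+366 (one year; includes Feb 29, 1884) → Sep 11, 1884 (1532 left).
+365 (one year) → Sep 11, 1885 (1167 left).
+365 (one year) → Sep 11, 1886 (802 left).
+365 (one year) → Sep 11, 1887 (437 left).
+366 (one year; includes Feb 29, 1888) → Sep 11, 1888 (71 left).
Sep has 30 days: +20 → Oct 1, 1888 (51 left).
Oct has 31 days: +31 → Nov 1, 1888 (20 left).
+20 → Nov 21, 1888.

November 21, 1888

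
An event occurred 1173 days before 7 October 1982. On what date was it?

−365 (one year) → Oct 7, 1981 (808 left).
−365 (one year) → Oct 7, 1980 (443 left).
−366 (one year; includes Feb 29, 1980) → Oct 7, 1979 (77 left).
−7 → Sep 30, 1979 (end of Sep, 30 days; 70 left).
−30 → Aug 31, 1979 (end of Aug, 31 days; 40 left).
−31 → Jul 31, 1979 (end of Jul, 31 days; 9 left).
−9 → Jul 22, 1979.

July 22, 1979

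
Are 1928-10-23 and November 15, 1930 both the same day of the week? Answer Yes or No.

From Oct 23, 1928 to Nov 15, 1930 is 753 days.
753 mod 7 = 4, so they are different weekdays.
(Oct 23, 1928 is a Tuesday; Nov 15, 1930 is a Saturday.)

No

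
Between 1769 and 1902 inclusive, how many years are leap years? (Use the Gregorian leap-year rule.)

Multiples of 4 in [1769,1902]: 33.
Of those, multiples of 100: 2 (not leap unless ÷400).
Multiples of 400: 0.
Leap years = 33 − 2 + 0 = 31.

31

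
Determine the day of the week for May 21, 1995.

Sunday

January 1, 1995 is a Sunday.
Jan 1, 1995 → Feb 1, 1995: 31 days (January has 31).
Feb 1, 1995 → Mar 1, 1995: 28 days (February has 28).
Mar 1, 1995 → Apr 1, 1995: 31 days (March has 31).
Apr 1, 1995 → May 1, 1995: 30 days (April has 30).
May 1, 1995 → May 21, 1995: 20 days.
Total: 140 days.
140 mod 7 = 0, so Sunday + 0 = Sunday.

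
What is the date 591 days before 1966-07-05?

−365 (one year) → Jul 5, 1965 (226 left).
−5 → Jun 30, 1965 (end of Jun, 30 days; 221 left).
−30 → May 31, 1965 (end of May, 31 days; 191 left).
−31 → Apr 30, 1965 (end of Apr, 30 days; 160 left).
−30 → Mar 31, 1965 (end of Mar, 31 days; 130 left).
−31 → Feb 28, 1965 (end of Feb, 28 days; 99 left).
−28 → Jan 31, 1965 (end of Jan, 31 days; 71 left).
−31 → Dec 31, 1964 (end of Dec, 31 days; 40 left).
−31 → Nov 30, 1964 (end of Nov, 30 days; 9 left).
−9 → Nov 21, 1964.

November 21, 1964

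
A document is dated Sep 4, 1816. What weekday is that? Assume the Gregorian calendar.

Wednesday

Doomsday rule: the anchor day for the 1800s is Friday. For year 16: 16÷12 = 1 r 4, and 4÷4 = 1, so 1+4+1 = 6.
Friday + 6 ≡ Thursday — that's 1816's doomsday.
In September the doomsday date is Sep 5.
Sep 4 is 1 day before Sep 5; 1 mod 7 = 1, so Thursday − 1 = Wednesday.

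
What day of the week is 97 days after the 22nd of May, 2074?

Monday

May 22, 2074 is a Tuesday.
97 mod 7 = 6, so 97 days after a Tuesday is Tuesday + 6 = Monday.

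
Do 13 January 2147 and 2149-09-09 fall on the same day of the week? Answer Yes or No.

From Jan 13, 2147 to Sep 9, 2149 is 970 days.
970 mod 7 = 4, so they are different weekdays.
(Jan 13, 2147 is a Friday; Sep 9, 2149 is a Tuesday.)

No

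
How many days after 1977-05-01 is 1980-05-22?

1117

May 1, 1977 → May 1, 1978: 365 days.
May 1, 1978 → May 1, 1979: 365 days.
May 1, 1979 → Jun 1, 1979: 31 days (May has 31).
Jun 1, 1979 → Jul 1, 1979: 30 days (June has 30).
Jul 1, 1979 → Aug 1, 1979: 31 days (July has 31).
Aug 1, 1979 → Sep 1, 1979: 31 days (August has 31).
Sep 1, 1979 → Oct 1, 1979: 30 days (September has 30).
Oct 1, 1979 → Nov 1, 1979: 31 days (October has 31).
Nov 1, 1979 → Dec 1, 1979: 30 days (November has 30).
Dec 1, 1979 → Jan 1, 1980: 31 days (December has 31).
Jan 1, 1980 → Feb 1, 1980: 31 days (January has 31).
Feb 1, 1980 → Mar 1, 1980: 29 days (February has 29).
Mar 1, 1980 → Apr 1, 1980: 31 days (March has 31).
Apr 1, 1980 → May 1, 1980: 30 days (April has 30).
May 1, 1980 → May 22, 1980: 21 days.
Total: 1117 days.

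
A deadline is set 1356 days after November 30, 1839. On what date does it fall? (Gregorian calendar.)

+366 (one year; includes Feb 29, 1840) → Nov 30, 1840 (990 left).
+365 (one year) → Nov 30, 1841 (625 left).
+365 (one year) → Nov 30, 1842 (260 left).
Nov has 30 days: +1 → Dec 1, 1842 (259 left).
Dec has 31 days: +31 → Jan 1, 1843 (228 left).
Jan has 31 days: +31 → Feb 1, 1843 (197 left).
Feb has 28 days: +28 → Mar 1, 1843 (169 left).
Mar has 31 days: +31 → Apr 1, 1843 (138 left).
Apr has 30 days: +30 → May 1, 1843 (108 left).
May has 31 days: +31 → Jun 1, 1843 (77 left).
Jun has 30 days: +30 → Jul 1, 1843 (47 left).
Jul has 31 days: +31 → Aug 1, 1843 (16 left).
+16 → Aug 17, 1843.

August 17, 1843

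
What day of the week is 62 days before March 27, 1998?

First find the weekday of Mar 27, 1998. Doomsday rule: the anchor day for the 1900s is Wednesday. For year 98: 98÷12 = 8 r 2, and 2÷4 = 0, so 8+2+0 = 10.
Wednesday + 10 ≡ Saturday — that's 1998's doomsday.
In March the doomsday date is Mar 14.
Mar 27 is 13 days after Mar 14; 13 mod 7 = 6, so Saturday + 6 = Friday.
62 mod 7 = 6, so 62 days before a Friday is Friday − 6 = Saturday.

Saturday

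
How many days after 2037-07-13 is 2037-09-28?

77

Jul 13, 2037 → Aug 13, 2037: 31 days (July has 31).
Aug 13, 2037 → Sep 13, 2037: 31 days (August has 31).
Sep 13, 2037 → Sep 28, 2037: 15 days.
Total: 77 days.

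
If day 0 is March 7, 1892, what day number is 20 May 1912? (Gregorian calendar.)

7378

Mar 7, 1892 → Mar 7, 1893: 365 days.
Mar 7, 1893 → Mar 7, 1894: 365 days.
Mar 7, 1894 → Mar 7, 1895: 365 days.
Mar 7, 1895 → Mar 7, 1896: 366 days (Feb 29, 1896 is in that span).
Mar 7, 1896 → Mar 7, 1897: 365 days.
Mar 7, 1897 → Mar 7, 1898: 365 days.
Mar 7, 1898 → Mar 7, 1899: 365 days.
Mar 7, 1899 → Mar 7, 1900: 365 days.
Mar 7, 1900 → Mar 7, 1901: 365 days.
Mar 7, 1901 → Mar 7, 1902: 365 days.
Mar 7, 1902 → Mar 7, 1903: 365 days.
Mar 7, 1903 → Mar 7, 1904: 366 days (Feb 29, 1904 is in that span).
Mar 7, 1904 → Mar 7, 1905: 365 days.
Mar 7, 1905 → Mar 7, 1906: 365 days.
Mar 7, 1906 → Mar 7, 1907: 365 days.
Mar 7, 1907 → Mar 7, 1908: 366 days (Feb 29, 1908 is in that span).
Mar 7, 1908 → Mar 7, 1909: 365 days.
Mar 7, 1909 → Mar 7, 1910: 365 days.
Mar 7, 1910 → Mar 7, 1911: 365 days.
Mar 7, 1911 → Mar 7, 1912: 366 days (Feb 29, 1912 is in that span).
Mar 7, 1912 → Apr 7, 1912: 31 days (March has 31).
Apr 7, 1912 → May 7, 1912: 30 days (April has 30).
May 7, 1912 → May 20, 1912: 13 days.
Total: 7378 days.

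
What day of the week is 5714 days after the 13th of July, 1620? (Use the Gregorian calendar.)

First find the weekday of Jul 13, 1620. Doomsday rule: the anchor day for the 1600s is Tuesday. For year 20: 20÷12 = 1 r 8, and 8÷4 = 2, so 1+8+2 = 11.
Tuesday + 11 ≡ Saturday — that's 1620's doomsday.
In July the doomsday date is Jul 11.
Jul 13 is 2 days after Jul 11; 2 mod 7 = 2, so Saturday + 2 = Monday.
5714 mod 7 = 2, so 5714 days after a Monday is Monday + 2 = Wednesday.

Wednesday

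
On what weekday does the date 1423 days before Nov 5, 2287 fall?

Thursday

First find the weekday of Nov 5, 2287. Doomsday rule: the anchor day for the 2200s is Friday. For year 87: 87÷12 = 7 r 3, and 3÷4 = 0, so 7+3+0 = 10.
Friday + 10 ≡ Monday — that's 2287's doomsday.
In November the doomsday date is Nov 7.
Nov 5 is 2 days before Nov 7; 2 mod 7 = 2, so Monday − 2 = Saturday.
1423 mod 7 = 2, so 1423 days before a Saturday is Saturday − 2 = Thursday.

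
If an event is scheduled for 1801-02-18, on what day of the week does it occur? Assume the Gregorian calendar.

Wednesday

Doomsday rule: the anchor day for the 1800s is Friday. For year 01: 1÷12 = 0 r 1, and 1÷4 = 0, so 0+1+0 = 1.
Friday + 1 ≡ Saturday — that's 1801's doomsday.
In February the doomsday date is Feb 28 (1801 is not a leap year).
Feb 18 is 10 days before Feb 28; 10 mod 7 = 3, so Saturday − 3 = Wednesday.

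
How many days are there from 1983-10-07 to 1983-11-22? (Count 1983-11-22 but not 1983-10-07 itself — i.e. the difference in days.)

46

Oct 7, 1983 → Nov 7, 1983: 31 days (October has 31).
Nov 7, 1983 → Nov 22, 1983: 15 days.
Total: 46 days.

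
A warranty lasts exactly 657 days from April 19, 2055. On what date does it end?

February 4, 2057

+366 (one year; includes Feb 29, 2056) → Apr 19, 2056 (291 left).
Apr has 30 days: +12 → May 1, 2056 (279 left).
May has 31 days: +31 → Jun 1, 2056 (248 left).
Jun has 30 days: +30 → Jul 1, 2056 (218 left).
Jul has 31 days: +31 → Aug 1, 2056 (187 left).
Aug has 31 days: +31 → Sep 1, 2056 (156 left).
Sep has 30 days: +30 → Oct 1, 2056 (126 left).
Oct has 31 days: +31 → Nov 1, 2056 (95 left).
Nov has 30 days: +30 → Dec 1, 2056 (65 left).
Dec has 31 days: +31 → Jan 1, 2057 (34 left).
Jan has 31 days: +31 → Feb 1, 2057 (3 left).
+3 → Feb 4, 2057.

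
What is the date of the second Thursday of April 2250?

April 1, 2250 is a Monday.
The first Thursday is therefore April 4 (3 days later).
The second Thursday is 4 + 1×7 = April 11.

April 11, 2250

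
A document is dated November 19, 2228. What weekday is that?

January 1, 2228 is a Tuesday.
Jan 1, 2228 → Feb 1, 2228: 31 days (January has 31).
Feb 1, 2228 → Mar 1, 2228: 29 days (February has 29).
Mar 1, 2228 → Apr 1, 2228: 31 days (March has 31).
Apr 1, 2228 → May 1, 2228: 30 days (April has 30).
May 1, 2228 → Jun 1, 2228: 31 days (May has 31).
Jun 1, 2228 → Jul 1, 2228: 30 days (June has 30).
Jul 1, 2228 → Aug 1, 2228: 31 days (July has 31).
Aug 1, 2228 → Sep 1, 2228: 31 days (August has 31).
Sep 1, 2228 → Oct 1, 2228: 30 days (September has 30).
Oct 1, 2228 → Nov 1, 2228: 31 days (October has 31).
Nov 1, 2228 → Nov 19, 2228: 18 days.
Total: 323 days.
323 mod 7 = 1, so Tuesday + 1 = Wednesday.

Wednesday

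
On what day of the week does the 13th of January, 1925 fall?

Doomsday rule: the anchor day for the 1900s is Wednesday. For year 25: 25÷12 = 2 r 1, and 1÷4 = 0, so 2+1+0 = 3.
Wednesday + 3 ≡ Saturday — that's 1925's doomsday.
In January the doomsday date is Jan 3 (1925 is not a leap year).
Jan 13 is 10 days after Jan 3; 10 mod 7 = 3, so Saturday + 3 = Tuesday.

Tuesday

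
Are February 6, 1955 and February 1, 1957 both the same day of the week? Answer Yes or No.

From Feb 6, 1955 to Feb 1, 1957 is 726 days.
726 mod 7 = 5, so they are different weekdays.
(Feb 6, 1955 is a Sunday; Feb 1, 1957 is a Friday.)

No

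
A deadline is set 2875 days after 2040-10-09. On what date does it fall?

August 23, 2048

+365 (one year) → Oct 9, 2041 (2510 left).
+365 (one year) → Oct 9, 2042 (2145 left).
+365 (one year) → Oct 9, 2043 (1780 left).
+366 (one year; includes Feb 29, 2044) → Oct 9, 2044 (1414 left).
+365 (one year) → Oct 9, 2045 (1049 left).
+365 (one year) → Oct 9, 2046 (684 left).
+365 (one year) → Oct 9, 2047 (319 left).
Oct has 31 days: +23 → Nov 1, 2047 (296 left).
Nov has 30 days: +30 → Dec 1, 2047 (266 left).
Dec has 31 days: +31 → Jan 1, 2048 (235 left).
Jan has 31 days: +31 → Feb 1, 2048 (204 left).
Feb has 29 days: +29 → Mar 1, 2048 (175 left).
Mar has 31 days: +31 → Apr 1, 2048 (144 left).
Apr has 30 days: +30 → May 1, 2048 (114 left).
May has 31 days: +31 → Jun 1, 2048 (83 left).
Jun has 30 days: +30 → Jul 1, 2048 (53 left).
Jul has 31 days: +31 → Aug 1, 2048 (22 left).
+22 → Aug 23, 2048.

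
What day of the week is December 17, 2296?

Thursday

Doomsday rule: the anchor day for the 2200s is Friday. For year 96: 96÷12 = 8 r 0, and 0÷4 = 0, so 8+0+0 = 8.
Friday + 8 ≡ Saturday — that's 2296's doomsday.
In December the doomsday date is Dec 12.
Dec 17 is 5 days after Dec 12; 5 mod 7 = 5, so Saturday + 5 = Thursday.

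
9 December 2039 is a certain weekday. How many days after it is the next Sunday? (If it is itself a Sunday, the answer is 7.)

Dec 9, 2039 is a Friday.
From Friday to the next Sunday is 2 days.

2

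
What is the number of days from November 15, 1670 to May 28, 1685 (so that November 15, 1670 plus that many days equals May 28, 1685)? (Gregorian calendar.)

5308

Nov 15, 1670 → Nov 15, 1671: 365 days.
Nov 15, 1671 → Nov 15, 1672: 366 days (Feb 29, 1672 is in that span).
Nov 15, 1672 → Nov 15, 1673: 365 days.
Nov 15, 1673 → Nov 15, 1674: 365 days.
Nov 15, 1674 → Nov 15, 1675: 365 days.
Nov 15, 1675 → Nov 15, 1676: 366 days (Feb 29, 1676 is in that span).
Nov 15, 1676 → Nov 15, 1677: 365 days.
Nov 15, 1677 → Nov 15, 1678: 365 days.
Nov 15, 1678 → Nov 15, 1679: 365 days.
Nov 15, 1679 → Nov 15, 1680: 366 days (Feb 29, 1680 is in that span).
Nov 15, 1680 → Nov 15, 1681: 365 days.
Nov 15, 1681 → Nov 15, 1682: 365 days.
Nov 15, 1682 → Nov 15, 1683: 365 days.
Nov 15, 1683 → Nov 15, 1684: 366 days (Feb 29, 1684 is in that span).
Nov 15, 1684 → Dec 15, 1684: 30 days (November has 30).
Dec 15, 1684 → Jan 15, 1685: 31 days (December has 31).
Jan 15, 1685 → Feb 15, 1685: 31 days (January has 31).
Feb 15, 1685 → Mar 15, 1685: 28 days (February has 28).
Mar 15, 1685 → Apr 15, 1685: 31 days (March has 31).
Apr 15, 1685 → May 15, 1685: 30 days (April has 30).
May 15, 1685 → May 28, 1685: 13 days.
Total: 5308 days.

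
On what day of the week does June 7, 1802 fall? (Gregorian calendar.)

January 1, 1802 is a Friday.
Jan 1, 1802 → Feb 1, 1802: 31 days (January has 31).
Feb 1, 1802 → Mar 1, 1802: 28 days (February has 28).
Mar 1, 1802 → Apr 1, 1802: 31 days (March has 31).
Apr 1, 1802 → May 1, 1802: 30 days (April has 30).
May 1, 1802 → Jun 1, 1802: 31 days (May has 31).
Jun 1, 1802 → Jun 7, 1802: 6 days.
Total: 157 days.
157 mod 7 = 3, so Friday + 3 = Monday.

Monday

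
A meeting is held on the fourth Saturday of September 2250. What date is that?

September 1, 2250 is a Sunday.
The first Saturday is therefore September 7 (6 days later).
The fourth Saturday is 7 + 3×7 = September 28.

September 28, 2250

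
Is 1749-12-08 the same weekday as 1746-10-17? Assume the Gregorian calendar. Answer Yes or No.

From Oct 17, 1746 to Dec 8, 1749 is 1148 days.
1148 mod 7 = 0, so they are the same weekday.
(Oct 17, 1746 is a Monday; Dec 8, 1749 is a Monday.)

Yes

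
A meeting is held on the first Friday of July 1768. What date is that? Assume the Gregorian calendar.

July 1, 1768 is a Friday.
The first Friday is therefore July 1 (same day).

July 1, 1768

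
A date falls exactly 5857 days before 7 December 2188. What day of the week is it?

Tuesday

Dec 7, 2188 is a Sunday.
5857 mod 7 = 5, so 5857 days before a Sunday is Sunday − 5 = Tuesday.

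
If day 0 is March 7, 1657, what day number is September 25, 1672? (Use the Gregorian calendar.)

Mar 7, 1657 → Mar 7, 1658: 365 days.
Mar 7, 1658 → Mar 7, 1659: 365 days.
Mar 7, 1659 → Mar 7, 1660: 366 days (Feb 29, 1660 is in that span).
Mar 7, 1660 → Mar 7, 1661: 365 days.
Mar 7, 1661 → Mar 7, 1662: 365 days.
Mar 7, 1662 → Mar 7, 1663: 365 days.
Mar 7, 1663 → Mar 7, 1664: 366 days (Feb 29, 1664 is in that span).
Mar 7, 1664 → Mar 7, 1665: 365 days.
Mar 7, 1665 → Mar 7, 1666: 365 days.
Mar 7, 1666 → Mar 7, 1667: 365 days.
Mar 7, 1667 → Mar 7, 1668: 366 days (Feb 29, 1668 is in that span).
Mar 7, 1668 → Mar 7, 1669: 365 days.
Mar 7, 1669 → Mar 7, 1670: 365 days.
Mar 7, 1670 → Mar 7, 1671: 365 days.
Mar 7, 1671 → Mar 7, 1672: 366 days (Feb 29, 1672 is in that span).
Mar 7, 1672 → Apr 7, 1672: 31 days (March has 31).
Apr 7, 1672 → May 7, 1672: 30 days (April has 30).
May 7, 1672 → Jun 7, 1672: 31 days (May has 31).
Jun 7, 1672 → Jul 7, 1672: 30 days (June has 30).
Jul 7, 1672 → Aug 7, 1672: 31 days (July has 31).
Aug 7, 1672 → Sep 7, 1672: 31 days (August has 31).
Sep 7, 1672 → Sep 25, 1672: 18 days.
Total: 5681 days.

5681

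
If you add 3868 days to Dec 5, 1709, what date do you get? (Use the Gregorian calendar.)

+365 (one year) → Dec 5, 1710 (3503 left).
+365 (one year) → Dec 5, 1711 (3138 left).
+366 (one year; includes Feb 29, 1712) → Dec 5, 1712 (2772 left).
+365 (one year) → Dec 5, 1713 (2407 left).
+365 (one year) → Dec 5, 1714 (2042 left).
+365 (one year) → Dec 5, 1715 (1677 left).
+366 (one year; includes Feb 29, 1716) → Dec 5, 1716 (1311 left).
+365 (one year) → Dec 5, 1717 (946 left).
+365 (one year) → Dec 5, 1718 (581 left).
+365 (one year) → Dec 5, 1719 (216 left).
Dec has 31 days: +27 → Jan 1, 1720 (189 left).
Jan has 31 days: +31 → Feb 1, 1720 (158 left).
Feb has 29 days: +29 → Mar 1, 1720 (129 left).
Mar has 31 days: +31 → Apr 1, 1720 (98 left).
Apr has 30 days: +30 → May 1, 1720 (68 left).
May has 31 days: +31 → Jun 1, 1720 (37 left).
Jun has 30 days: +30 → Jul 1, 1720 (7 left).
+7 → Jul 8, 1720.

July 8, 1720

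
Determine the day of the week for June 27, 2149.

Friday

Doomsday rule: the anchor day for the 2100s is Sunday. For year 49: 49÷12 = 4 r 1, and 1÷4 = 0, so 4+1+0 = 5.
Sunday + 5 ≡ Friday — that's 2149's doomsday.
In June the doomsday date is Jun 6.
Jun 27 is 21 days after Jun 6; 21 mod 7 = 0, so Friday + 0 = Friday.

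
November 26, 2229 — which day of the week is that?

Doomsday rule: the anchor day for the 2200s is Friday. For year 29: 29÷12 = 2 r 5, and 5÷4 = 1, so 2+5+1 = 8.
Friday + 8 ≡ Saturday — that's 2229's doomsday.
In November the doomsday date is Nov 7.
Nov 26 is 19 days after Nov 7; 19 mod 7 = 5, so Saturday + 5 = Thursday.

Thursday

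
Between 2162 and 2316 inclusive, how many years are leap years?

Multiples of 4 in [2162,2316]: 39.
Of those, multiples of 100: 2 (not leap unless ÷400).
Multiples of 400: 0.
Leap years = 39 − 2 + 0 = 37.

37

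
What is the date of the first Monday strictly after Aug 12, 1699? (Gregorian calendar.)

Aug 12, 1699 is a Wednesday.
From Wednesday to the next Monday is 5 days.
Aug 12, 1699 + 5 = Aug 17, 1699.

August 17, 1699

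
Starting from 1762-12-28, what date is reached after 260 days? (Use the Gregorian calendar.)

September 14, 1763

Dec has 31 days: +4 → Jan 1, 1763 (256 left).
Jan has 31 days: +31 → Feb 1, 1763 (225 left).
Feb has 28 days: +28 → Mar 1, 1763 (197 left).
Mar has 31 days: +31 → Apr 1, 1763 (166 left).
Apr has 30 days: +30 → May 1, 1763 (136 left).
May has 31 days: +31 → Jun 1, 1763 (105 left).
Jun has 30 days: +30 → Jul 1, 1763 (75 left).
Jul has 31 days: +31 → Aug 1, 1763 (44 left).
Aug has 31 days: +31 → Sep 1, 1763 (13 left).
+13 → Sep 14, 1763.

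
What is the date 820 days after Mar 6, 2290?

June 3, 2292

+365 (one year) → Mar 6, 2291 (455 left).
+366 (one year; includes Feb 29, 2292) → Mar 6, 2292 (89 left).
Mar has 31 days: +26 → Apr 1, 2292 (63 left).
Apr has 30 days: +30 → May 1, 2292 (33 left).
May has 31 days: +31 → Jun 1, 2292 (2 left).
+2 → Jun 3, 2292.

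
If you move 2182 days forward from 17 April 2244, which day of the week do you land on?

Monday

Apr 17, 2244 is a Wednesday.
2182 mod 7 = 5, so 2182 days after a Wednesday is Wednesday + 5 = Monday.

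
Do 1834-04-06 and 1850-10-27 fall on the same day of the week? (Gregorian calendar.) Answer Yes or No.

From Apr 6, 1834 to Oct 27, 1850 is 6048 days.
6048 mod 7 = 0, so they are the same weekday.
(Apr 6, 1834 is a Sunday; Oct 27, 1850 is a Sunday.)

Yes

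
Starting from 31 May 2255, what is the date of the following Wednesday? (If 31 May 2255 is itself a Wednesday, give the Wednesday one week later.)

June 6, 2255

May 31, 2255 is a Thursday.
From Thursday to the next Wednesday is 6 days.
May 31, 2255 + 6 = Jun 6, 2255.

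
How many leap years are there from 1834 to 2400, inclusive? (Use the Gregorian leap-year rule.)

138

Multiples of 4 in [1834,2400]: 142.
Of those, multiples of 100: 6 (not leap unless ÷400).
Multiples of 400: 2.
Leap years = 142 − 6 + 2 = 138.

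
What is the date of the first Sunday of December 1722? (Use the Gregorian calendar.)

December 6, 1722

December 1, 1722 is a Tuesday.
The first Sunday is therefore December 6 (5 days later).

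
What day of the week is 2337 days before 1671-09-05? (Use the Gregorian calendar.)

Sep 5, 1671 is a Saturday.
2337 mod 7 = 6, so 2337 days before a Saturday is Saturday − 6 = Sunday.

Sunday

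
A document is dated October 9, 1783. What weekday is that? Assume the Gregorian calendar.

Thursday

Doomsday rule: the anchor day for the 1700s is Sunday. For year 83: 83÷12 = 6 r 11, and 11÷4 = 2, so 6+11+2 = 19.
Sunday + 19 ≡ Friday — that's 1783's doomsday.
In October the doomsday date is Oct 10.
Oct 9 is 1 day before Oct 10; 1 mod 7 = 1, so Friday − 1 = Thursday.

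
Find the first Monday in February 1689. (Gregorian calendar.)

February 1, 1689 is a Tuesday.
The first Monday is therefore February 7 (6 days later).

February 7, 1689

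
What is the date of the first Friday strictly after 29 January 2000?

February 4, 2000

Jan 29, 2000 is a Saturday.
From Saturday to the next Friday is 6 days.
Jan 29, 2000 + 6 = Feb 4, 2000.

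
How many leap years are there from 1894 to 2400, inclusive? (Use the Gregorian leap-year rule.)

Multiples of 4 in [1894,2400]: 127.
Of those, multiples of 100: 6 (not leap unless ÷400).
Multiples of 400: 2.
Leap years = 127 − 6 + 2 = 123.

123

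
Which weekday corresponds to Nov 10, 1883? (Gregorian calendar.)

Doomsday rule: the anchor day for the 1800s is Friday. For year 83: 83÷12 = 6 r 11, and 11÷4 = 2, so 6+11+2 = 19.
Friday + 19 ≡ Wednesday — that's 1883's doomsday.
In November the doomsday date is Nov 7.
Nov 10 is 3 days after Nov 7; 3 mod 7 = 3, so Wednesday + 3 = Saturday.

Saturday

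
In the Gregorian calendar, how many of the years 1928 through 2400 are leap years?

116

Multiples of 4 in [1928,2400]: 119.
Of those, multiples of 100: 5 (not leap unless ÷400).
Multiples of 400: 2.
Leap years = 119 − 5 + 2 = 116.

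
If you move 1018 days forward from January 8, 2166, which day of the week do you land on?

Saturday

First find the weekday of Jan 8, 2166. Doomsday rule: the anchor day for the 2100s is Sunday. For year 66: 66÷12 = 5 r 6, and 6÷4 = 1, so 5+6+1 = 12.
Sunday + 12 ≡ Friday — that's 2166's doomsday.
In January the doomsday date is Jan 3 (2166 is not a leap year).
Jan 8 is 5 days after Jan 3; 5 mod 7 = 5, so Friday + 5 = Wednesday.
1018 mod 7 = 3, so 1018 days after a Wednesday is Wednesday + 3 = Saturday.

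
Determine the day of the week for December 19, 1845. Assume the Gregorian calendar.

Doomsday rule: the anchor day for the 1800s is Friday. For year 45: 45÷12 = 3 r 9, and 9÷4 = 2, so 3+9+2 = 14.
Friday + 14 ≡ Friday — that's 1845's doomsday.
In December the doomsday date is Dec 12.
Dec 19 is 7 days after Dec 12; 7 mod 7 = 0, so Friday + 0 = Friday.

Friday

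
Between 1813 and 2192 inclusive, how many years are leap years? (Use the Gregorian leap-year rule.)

Multiples of 4 in [1813,2192]: 95.
Of those, multiples of 100: 3 (not leap unless ÷400).
Multiples of 400: 1.
Leap years = 95 − 3 + 1 = 93.

93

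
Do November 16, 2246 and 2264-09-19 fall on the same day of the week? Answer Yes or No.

From Nov 16, 2246 to Sep 19, 2264 is 6517 days.
6517 mod 7 = 0, so they are the same weekday.
(Nov 16, 2246 is a Monday; Sep 19, 2264 is a Monday.)

Yes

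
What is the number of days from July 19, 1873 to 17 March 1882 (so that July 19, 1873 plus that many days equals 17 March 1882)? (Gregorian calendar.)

Jul 19, 1873 → Jul 19, 1874: 365 days.
Jul 19, 1874 → Jul 19, 1875: 365 days.
Jul 19, 1875 → Jul 19, 1876: 366 days (Feb 29, 1876 is in that span).
Jul 19, 1876 → Jul 19, 1877: 365 days.
Jul 19, 1877 → Jul 19, 1878: 365 days.
Jul 19, 1878 → Jul 19, 1879: 365 days.
Jul 19, 1879 → Jul 19, 1880: 366 days (Feb 29, 1880 is in that span).
Jul 19, 1880 → Jul 19, 1881: 365 days.
Jul 19, 1881 → Aug 19, 1881: 31 days (July has 31).
Aug 19, 1881 → Sep 19, 1881: 31 days (August has 31).
Sep 19, 1881 → Oct 19, 1881: 30 days (September has 30).
Oct 19, 1881 → Nov 19, 1881: 31 days (October has 31).
Nov 19, 1881 → Dec 19, 1881: 30 days (November has 30).
Dec 19, 1881 → Jan 19, 1882: 31 days (December has 31).
Jan 19, 1882 → Feb 19, 1882: 31 days (January has 31).
Feb 19, 1882 → Mar 17, 1882: 26 days.
Total: 3163 days.

3163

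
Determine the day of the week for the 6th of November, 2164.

Tuesday

Doomsday rule: the anchor day for the 2100s is Sunday. For year 64: 64÷12 = 5 r 4, and 4÷4 = 1, so 5+4+1 = 10.
Sunday + 10 ≡ Wednesday — that's 2164's doomsday.
In November the doomsday date is Nov 7.
Nov 6 is 1 day before Nov 7; 1 mod 7 = 1, so Wednesday − 1 = Tuesday.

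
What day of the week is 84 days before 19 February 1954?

Feb 19, 1954 is a Friday.
84 mod 7 = 0, so 84 days before a Friday is Friday − 0 = Friday.

Friday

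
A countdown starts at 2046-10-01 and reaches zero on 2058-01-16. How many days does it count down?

4125

Oct 1, 2046 → Oct 1, 2047: 365 days.
Oct 1, 2047 → Oct 1, 2048: 366 days (Feb 29, 2048 is in that span).
Oct 1, 2048 → Oct 1, 2049: 365 days.
Oct 1, 2049 → Oct 1, 2050: 365 days.
Oct 1, 2050 → Oct 1, 2051: 365 days.
Oct 1, 2051 → Oct 1, 2052: 366 days (Feb 29, 2052 is in that span).
Oct 1, 2052 → Oct 1, 2053: 365 days.
Oct 1, 2053 → Oct 1, 2054: 365 days.
Oct 1, 2054 → Oct 1, 2055: 365 days.
Oct 1, 2055 → Oct 1, 2056: 366 days (Feb 29, 2056 is in that span).
Oct 1, 2056 → Oct 1, 2057: 365 days.
Oct 1, 2057 → Nov 1, 2057: 31 days (October has 31).
Nov 1, 2057 → Dec 1, 2057: 30 days (November has 30).
Dec 1, 2057 → Jan 1, 2058: 31 days (December has 31).
Jan 1, 2058 → Jan 16, 2058: 15 days.
Total: 4125 days.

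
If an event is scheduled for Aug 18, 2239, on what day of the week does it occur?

Doomsday rule: the anchor day for the 2200s is Friday. For year 39: 39÷12 = 3 r 3, and 3÷4 = 0, so 3+3+0 = 6.
Friday + 6 ≡ Thursday — that's 2239's doomsday.
In August the doomsday date is Aug 8.
Aug 18 is 10 days after Aug 8; 10 mod 7 = 3, so Thursday + 3 = Sunday.

Sunday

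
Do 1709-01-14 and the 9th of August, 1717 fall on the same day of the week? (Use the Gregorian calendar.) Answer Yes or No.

Yes

From Jan 14, 1709 to Aug 9, 1717 is 3129 days.
3129 mod 7 = 0, so they are the same weekday.
(Jan 14, 1709 is a Monday; Aug 9, 1717 is a Monday.)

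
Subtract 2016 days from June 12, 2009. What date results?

December 5, 2003

−365 (one year) → Jun 12, 2008 (1651 left).
−366 (one year; includes Feb 29, 2008) → Jun 12, 2007 (1285 left).
−365 (one year) → Jun 12, 2006 (920 left).
−365 (one year) → Jun 12, 2005 (555 left).
−365 (one year) → Jun 12, 2004 (190 left).
−12 → May 31, 2004 (end of May, 31 days; 178 left).
−31 → Apr 30, 2004 (end of Apr, 30 days; 147 left).
−30 → Mar 31, 2004 (end of Mar, 31 days; 117 left).
−31 → Feb 29, 2004 (end of Feb, 29 days; 86 left).
−29 → Jan 31, 2004 (end of Jan, 31 days; 57 left).
−31 → Dec 31, 2003 (end of Dec, 31 days; 26 left).
−26 → Dec 5, 2003.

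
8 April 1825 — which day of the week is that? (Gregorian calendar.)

Friday

Doomsday rule: the anchor day for the 1800s is Friday. For year 25: 25÷12 = 2 r 1, and 1÷4 = 0, so 2+1+0 = 3.
Friday + 3 ≡ Monday — that's 1825's doomsday.
In April the doomsday date is Apr 4.
Apr 8 is 4 days after Apr 4; 4 mod 7 = 4, so Monday + 4 = Friday.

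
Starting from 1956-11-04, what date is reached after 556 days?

May 14, 1958

+365 (one year) → Nov 4, 1957 (191 left).
Nov has 30 days: +27 → Dec 1, 1957 (164 left).
Dec has 31 days: +31 → Jan 1, 1958 (133 left).
Jan has 31 days: +31 → Feb 1, 1958 (102 left).
Feb has 28 days: +28 → Mar 1, 1958 (74 left).
Mar has 31 days: +31 → Apr 1, 1958 (43 left).
Apr has 30 days: +30 → May 1, 1958 (13 left).
+13 → May 14, 1958.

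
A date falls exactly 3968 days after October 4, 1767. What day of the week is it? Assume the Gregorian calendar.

First find the weekday of Oct 4, 1767. Doomsday rule: the anchor day for the 1700s is Sunday. For year 67: 67÷12 = 5 r 7, and 7÷4 = 1, so 5+7+1 = 13.
Sunday + 13 ≡ Saturday — that's 1767's doomsday.
In October the doomsday date is Oct 10.
Oct 4 is 6 days before Oct 10; 6 mod 7 = 6, so Saturday − 6 = Sunday.
3968 mod 7 = 6, so 3968 days after a Sunday is Sunday + 6 = Saturday.

Saturday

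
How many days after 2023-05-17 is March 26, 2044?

May 17, 2023 → May 17, 2024: 366 days (Feb 29, 2024 is in that span).
May 17, 2024 → May 17, 2025: 365 days.
May 17, 2025 → May 17, 2026: 365 days.
May 17, 2026 → May 17, 2027: 365 days.
May 17, 2027 → May 17, 2028: 366 days (Feb 29, 2028 is in that span).
May 17, 2028 → May 17, 2029: 365 days.
May 17, 2029 → May 17, 2030: 365 days.
May 17, 2030 → May 17, 2031: 365 days.
May 17, 2031 → May 17, 2032: 366 days (Feb 29, 2032 is in that span).
May 17, 2032 → May 17, 2033: 365 days.
May 17, 2033 → May 17, 2034: 365 days.
May 17, 2034 → May 17, 2035: 365 days.
May 17, 2035 → May 17, 2036: 366 days (Feb 29, 2036 is in that span).
May 17, 2036 → May 17, 2037: 365 days.
May 17, 2037 → May 17, 2038: 365 days.
May 17, 2038 → May 17, 2039: 365 days.
May 17, 2039 → May 17, 2040: 366 days (Feb 29, 2040 is in that span).
May 17, 2040 → May 17, 2041: 365 days.
May 17, 2041 → May 17, 2042: 365 days.
May 17, 2042 → May 17, 2043: 365 days.
May 17, 2043 → Jun 17, 2043: 31 days (May has 31).
Jun 17, 2043 → Jul 17, 2043: 30 days (June has 30).
Jul 17, 2043 → Aug 17, 2043: 31 days (July has 31).
Aug 17, 2043 → Sep 17, 2043: 31 days (August has 31).
Sep 17, 2043 → Oct 17, 2043: 30 days (September has 30).
Oct 17, 2043 → Nov 17, 2043: 31 days (October has 31).
Nov 17, 2043 → Dec 17, 2043: 30 days (November has 30).
Dec 17, 2043 → Jan 17, 2044: 31 days (December has 31).
Jan 17, 2044 → Feb 17, 2044: 31 days (January has 31).
Feb 17, 2044 → Mar 17, 2044: 29 days (February has 29).
Mar 17, 2044 → Mar 26, 2044: 9 days.
Total: 7619 days.

7619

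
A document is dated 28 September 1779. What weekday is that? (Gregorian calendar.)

Doomsday rule: the anchor day for the 1700s is Sunday. For year 79: 79÷12 = 6 r 7, and 7÷4 = 1, so 6+7+1 = 14.
Sunday + 14 ≡ Sunday — that's 1779's doomsday.
In September the doomsday date is Sep 5.
Sep 28 is 23 days after Sep 5; 23 mod 7 = 2, so Sunday + 2 = Tuesday.

Tuesday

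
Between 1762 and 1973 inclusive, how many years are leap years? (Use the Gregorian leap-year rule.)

51

Multiples of 4 in [1762,1973]: 53.
Of those, multiples of 100: 2 (not leap unless ÷400).
Multiples of 400: 0.
Leap years = 53 − 2 + 0 = 51.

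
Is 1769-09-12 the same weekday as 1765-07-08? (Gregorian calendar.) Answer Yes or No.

From Jul 8, 1765 to Sep 12, 1769 is 1527 days.
1527 mod 7 = 1, so they are different weekdays.
(Jul 8, 1765 is a Monday; Sep 12, 1769 is a Tuesday.)

No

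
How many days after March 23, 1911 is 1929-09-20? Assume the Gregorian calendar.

Mar 23, 1911 → Mar 23, 1912: 366 days (Feb 29, 1912 is in that span).
Mar 23, 1912 → Mar 23, 1913: 365 days.
Mar 23, 1913 → Mar 23, 1914: 365 days.
Mar 23, 1914 → Mar 23, 1915: 365 days.
Mar 23, 1915 → Mar 23, 1916: 366 days (Feb 29, 1916 is in that span).
Mar 23, 1916 → Mar 23, 1917: 365 days.
Mar 23, 1917 → Mar 23, 1918: 365 days.
Mar 23, 1918 → Mar 23, 1919: 365 days.
Mar 23, 1919 → Mar 23, 1920: 366 days (Feb 29, 1920 is in that span).
Mar 23, 1920 → Mar 23, 1921: 365 days.
Mar 23, 1921 → Mar 23, 1922: 365 days.
Mar 23, 1922 → Mar 23, 1923: 365 days.
Mar 23, 1923 → Mar 23, 1924: 366 days (Feb 29, 1924 is in that span).
Mar 23, 1924 → Mar 23, 1925: 365 days.
Mar 23, 1925 → Mar 23, 1926: 365 days.
Mar 23, 1926 → Mar 23, 1927: 365 days.
Mar 23, 1927 → Mar 23, 1928: 366 days (Feb 29, 1928 is in that span).
Mar 23, 1928 → Mar 23, 1929: 365 days.
Mar 23, 1929 → Apr 23, 1929: 31 days (March has 31).
Apr 23, 1929 → May 23, 1929: 30 days (April has 30).
May 23, 1929 → Jun 23, 1929: 31 days (May has 31).
Jun 23, 1929 → Jul 23, 1929: 30 days (June has 30).
Jul 23, 1929 → Aug 23, 1929: 31 days (July has 31).
Aug 23, 1929 → Sep 20, 1929: 28 days.
Total: 6756 days.

6756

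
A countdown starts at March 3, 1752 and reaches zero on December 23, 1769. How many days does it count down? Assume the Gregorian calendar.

6504

Mar 3, 1752 → Mar 3, 1753: 365 days.
Mar 3, 1753 → Mar 3, 1754: 365 days.
Mar 3, 1754 → Mar 3, 1755: 365 days.
Mar 3, 1755 → Mar 3, 1756: 366 days (Feb 29, 1756 is in that span).
Mar 3, 1756 → Mar 3, 1757: 365 days.
Mar 3, 1757 → Mar 3, 1758: 365 days.
Mar 3, 1758 → Mar 3, 1759: 365 days.
Mar 3, 1759 → Mar 3, 1760: 366 days (Feb 29, 1760 is in that span).
Mar 3, 1760 → Mar 3, 1761: 365 days.
Mar 3, 1761 → Mar 3, 1762: 365 days.
Mar 3, 1762 → Mar 3, 1763: 365 days.
Mar 3, 1763 → Mar 3, 1764: 366 days (Feb 29, 1764 is in that span).
Mar 3, 1764 → Mar 3, 1765: 365 days.
Mar 3, 1765 → Mar 3, 1766: 365 days.
Mar 3, 1766 → Mar 3, 1767: 365 days.
Mar 3, 1767 → Mar 3, 1768: 366 days (Feb 29, 1768 is in that span).
Mar 3, 1768 → Mar 3, 1769: 365 days.
Mar 3, 1769 → Apr 3, 1769: 31 days (March has 31).
Apr 3, 1769 → May 3, 1769: 30 days (April has 30).
May 3, 1769 → Jun 3, 1769: 31 days (May has 31).
Jun 3, 1769 → Jul 3, 1769: 30 days (June has 30).
Jul 3, 1769 → Aug 3, 1769: 31 days (July has 31).
Aug 3, 1769 → Sep 3, 1769: 31 days (August has 31).
Sep 3, 1769 → Oct 3, 1769: 30 days (September has 30).
Oct 3, 1769 → Nov 3, 1769: 31 days (October has 31).
Nov 3, 1769 → Dec 3, 1769: 30 days (November has 30).
Dec 3, 1769 → Dec 23, 1769: 20 days.
Total: 6504 days.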